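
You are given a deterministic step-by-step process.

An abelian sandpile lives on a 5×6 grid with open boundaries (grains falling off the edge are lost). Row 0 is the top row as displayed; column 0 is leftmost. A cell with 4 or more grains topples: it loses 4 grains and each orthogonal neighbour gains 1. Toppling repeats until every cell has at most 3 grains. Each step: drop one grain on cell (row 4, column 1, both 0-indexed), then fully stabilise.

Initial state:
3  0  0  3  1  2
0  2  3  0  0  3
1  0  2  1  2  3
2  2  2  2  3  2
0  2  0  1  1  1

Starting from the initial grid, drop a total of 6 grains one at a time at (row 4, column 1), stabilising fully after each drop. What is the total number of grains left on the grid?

0) 3  0  0  3  1  2
0  2  3  0  0  3
1  0  2  1  2  3
2  2  2  2  3  2
0  2  0  1  1  1
1) 3  0  0  3  1  2
0  2  3  0  0  3
1  0  2  1  2  3
2  2  2  2  3  2
0  3  0  1  1  1
2) 3  0  0  3  1  2
0  2  3  0  0  3
1  0  2  1  2  3
2  3  2  2  3  2
1  0  1  1  1  1
3) 3  0  0  3  1  2
0  2  3  0  0  3
1  0  2  1  2  3
2  3  2  2  3  2
1  1  1  1  1  1
4) 3  0  0  3  1  2
0  2  3  0  0  3
1  0  2  1  2  3
2  3  2  2  3  2
1  2  1  1  1  1
5) 3  0  0  3  1  2
0  2  3  0  0  3
1  0  2  1  2  3
2  3  2  2  3  2
1  3  1  1  1  1
6) 3  0  0  3  1  2
0  2  3  0  0  3
1  1  2  1  2  3
3  0  3  2  3  2
2  1  2  1  1  1

48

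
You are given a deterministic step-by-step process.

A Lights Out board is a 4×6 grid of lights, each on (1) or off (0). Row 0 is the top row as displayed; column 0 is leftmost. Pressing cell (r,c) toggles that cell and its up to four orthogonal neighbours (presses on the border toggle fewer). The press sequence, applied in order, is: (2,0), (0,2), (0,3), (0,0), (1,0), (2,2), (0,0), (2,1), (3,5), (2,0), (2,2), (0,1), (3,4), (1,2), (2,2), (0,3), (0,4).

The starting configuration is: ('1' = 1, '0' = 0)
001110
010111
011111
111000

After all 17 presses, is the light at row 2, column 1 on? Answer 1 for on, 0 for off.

0) 001110
010111
011111
111000
1) 001110
110111
101111
011000
2) 010010
111111
101111
011000
3) 011100
111011
101111
011000
4) 101100
011011
101111
011000
5) 001100
101011
001111
011000
6) 001100
100011
010011
010000
7) 111100
000011
010011
010000
8) 111100
010011
101011
000000
9) 111100
010011
101010
000011
10) 111100
110011
011010
100011
11) 111100
111011
000110
101011
12) 000100
101011
000110
101011
13) 000100
101011
000100
101100
14) 001100
110111
001100
101100
15) 001100
111111
010000
100100
16) 000010
111011
010000
100100
17) 000101
111001
010000
100100

1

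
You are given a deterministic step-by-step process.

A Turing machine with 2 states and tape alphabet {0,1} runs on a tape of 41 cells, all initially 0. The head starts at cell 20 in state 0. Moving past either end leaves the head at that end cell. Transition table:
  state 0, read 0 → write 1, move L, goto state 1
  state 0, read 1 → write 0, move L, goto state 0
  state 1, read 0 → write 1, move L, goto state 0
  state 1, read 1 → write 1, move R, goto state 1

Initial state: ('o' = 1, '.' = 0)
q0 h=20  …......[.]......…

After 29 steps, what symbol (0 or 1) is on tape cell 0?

1

gen 0: q0 h=20  …......[.]......…
gen 1: q1 h=19  …......[.]o.....…
gen 2: q0 h=18  …......[.]oo....…
gen 3: q1 h=17  …......[.]ooo...…
gen 4: q0 h=16  …......[.]oooo..…
gen 5: q1 h=15  …......[.]ooooo.…
gen 6: q0 h=14  …......[.]oooooo…
gen 7: q1 h=13  …......[.]oooooo…
gen 8: q0 h=12  …......[.]oooooo…
gen 9: q1 h=11  …......[.]oooooo…
gen 10: q0 h=10  …......[.]oooooo…
gen 11: q1 h= 9  …......[.]oooooo…
gen 12: q0 h= 8  …......[.]oooooo…
gen 13: q1 h= 7  …......[.]oooooo…
gen 14: q0 h= 6  |......[.]oooooo…
gen 15: q1 h= 5  |.....[.]oooooo…
gen 16: q0 h= 4  |....[.]oooooo…
gen 17: q1 h= 3  |...[.]oooooo…
gen 18: q0 h= 2  |..[.]oooooo…
gen 19: q1 h= 1  |.[.]oooooo…
gen 20: q0 h= 0  |[.]oooooo…
gen 21: q1 h= 0  |[o]oooooo…
gen 22: q1 h= 1  |o[o]oooooo…
gen 23: q1 h= 2  |oo[o]oooooo…
gen 24: q1 h= 3  |ooo[o]oooooo…
gen 25: q1 h= 4  |oooo[o]oooooo…
gen 26: q1 h= 5  |ooooo[o]oooooo…
gen 27: q1 h= 6  |oooooo[o]oooooo…
gen 28: q1 h= 7  …oooooo[o]oooooo…
gen 29: q1 h= 8  …oooooo[o]oooooo…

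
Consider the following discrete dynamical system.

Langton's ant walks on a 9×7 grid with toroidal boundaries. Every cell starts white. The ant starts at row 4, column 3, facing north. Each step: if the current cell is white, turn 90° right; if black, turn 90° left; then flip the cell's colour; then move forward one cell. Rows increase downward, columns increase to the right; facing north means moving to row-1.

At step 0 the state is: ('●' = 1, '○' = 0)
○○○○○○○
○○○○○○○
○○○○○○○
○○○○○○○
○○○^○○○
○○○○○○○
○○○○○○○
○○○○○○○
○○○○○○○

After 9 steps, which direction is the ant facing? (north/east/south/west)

gen 0: ○○○○○○○
○○○○○○○
○○○○○○○
○○○○○○○
○○○^○○○
○○○○○○○
○○○○○○○
○○○○○○○
○○○○○○○
gen 1: ○○○○○○○
○○○○○○○
○○○○○○○
○○○○○○○
○○○●>○○
○○○○○○○
○○○○○○○
○○○○○○○
○○○○○○○
gen 2: ○○○○○○○
○○○○○○○
○○○○○○○
○○○○○○○
○○○●●○○
○○○○v○○
○○○○○○○
○○○○○○○
○○○○○○○
gen 3: ○○○○○○○
○○○○○○○
○○○○○○○
○○○○○○○
○○○●●○○
○○○<●○○
○○○○○○○
○○○○○○○
○○○○○○○
gen 4: ○○○○○○○
○○○○○○○
○○○○○○○
○○○○○○○
○○○^●○○
○○○●●○○
○○○○○○○
○○○○○○○
○○○○○○○
gen 5: ○○○○○○○
○○○○○○○
○○○○○○○
○○○○○○○
○○<○●○○
○○○●●○○
○○○○○○○
○○○○○○○
○○○○○○○
gen 6: ○○○○○○○
○○○○○○○
○○○○○○○
○○^○○○○
○○●○●○○
○○○●●○○
○○○○○○○
○○○○○○○
○○○○○○○
gen 7: ○○○○○○○
○○○○○○○
○○○○○○○
○○●>○○○
○○●○●○○
○○○●●○○
○○○○○○○
○○○○○○○
○○○○○○○
gen 8: ○○○○○○○
○○○○○○○
○○○○○○○
○○●●○○○
○○●v●○○
○○○●●○○
○○○○○○○
○○○○○○○
○○○○○○○
gen 9: ○○○○○○○
○○○○○○○
○○○○○○○
○○●●○○○
○○<●●○○
○○○●●○○
○○○○○○○
○○○○○○○
○○○○○○○

west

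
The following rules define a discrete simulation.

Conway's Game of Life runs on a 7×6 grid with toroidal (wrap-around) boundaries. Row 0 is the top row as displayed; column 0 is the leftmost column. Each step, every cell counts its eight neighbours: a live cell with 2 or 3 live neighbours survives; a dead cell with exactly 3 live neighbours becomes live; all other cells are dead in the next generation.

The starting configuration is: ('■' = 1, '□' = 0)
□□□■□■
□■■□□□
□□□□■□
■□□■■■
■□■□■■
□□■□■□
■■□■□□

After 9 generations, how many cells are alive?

12

gen 0: □□□■□■
□■■□□□
□□□□■□
■□□■■■
■□■□■■
□□■□■□
■■□■□□
gen 1: □□□■■□
□□■■■□
■■■□■□
■■□□□□
■□■□□□
□□■□■□
■■□■□■
gen 2: ■■□□□□
□□□□□□
■□□□■□
□□□■□□
■□■■□■
□□■□■□
■■□□□■
gen 3: □■□□□■
■■□□□■
□□□□□□
■■■■□□
□■■□□■
□□■□■□
□□■□□■
gen 4: □■■□■■
□■□□□■
□□□□□■
■□□■□□
□□□□■■
■□■□■■
■■■■■■
gen 5: □□□□□□
□■■□□■
□□□□■■
■□□□□□
□■□□□□
□□■□□□
□□□□□□
gen 6: □□□□□□
■□□□■■
□■□□■■
■□□□□■
□■□□□□
□□□□□□
□□□□□□
gen 7: □□□□□■
■□□□■□
□■□□□□
□■□□■■
■□□□□□
□□□□□□
□□□□□□
gen 8: □□□□□■
■□□□□■
□■□□■□
□■□□□■
■□□□□■
□□□□□□
□□□□□□
gen 9: ■□□□□■
■□□□■■
□■□□■□
□■□□■■
■□□□□■
□□□□□□
□□□□□□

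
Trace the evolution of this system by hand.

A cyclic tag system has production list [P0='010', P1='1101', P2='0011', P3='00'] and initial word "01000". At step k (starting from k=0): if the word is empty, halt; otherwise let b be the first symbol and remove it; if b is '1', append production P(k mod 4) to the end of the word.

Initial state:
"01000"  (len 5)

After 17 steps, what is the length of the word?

19

gen 0: "01000"  (len 5)
gen 1: "1000"  (len 4)
gen 2: "0001101"  (len 7)
gen 3: "001101"  (len 6)
gen 4: "01101"  (len 5)
gen 5: "1101"  (len 4)
gen 6: "1011101"  (len 7)
gen 7: "0111010011"  (len 10)
gen 8: "111010011"  (len 9)
gen 9: "11010011010"  (len 11)
gen 10: "10100110101101"  (len 14)
gen 11: "01001101011010011"  (len 17)
gen 12: "1001101011010011"  (len 16)
gen 13: "001101011010011010"  (len 18)
gen 14: "01101011010011010"  (len 17)
gen 15: "1101011010011010"  (len 16)
gen 16: "10101101001101000"  (len 17)
gen 17: "0101101001101000010"  (len 19)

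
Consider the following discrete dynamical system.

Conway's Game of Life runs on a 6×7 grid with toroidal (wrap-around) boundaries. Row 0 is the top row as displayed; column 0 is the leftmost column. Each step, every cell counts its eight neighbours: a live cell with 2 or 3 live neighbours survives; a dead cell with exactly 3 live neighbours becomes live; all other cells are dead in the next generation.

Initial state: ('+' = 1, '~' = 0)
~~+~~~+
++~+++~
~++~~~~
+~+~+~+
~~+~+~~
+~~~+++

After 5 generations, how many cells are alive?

1

k=0  ~~+~~~+
++~+++~
~++~~~~
+~+~+~+
~~+~+~~
+~~~+++
k=1  ~~+~~~~
+~~++++
~~~~~~~
+~+~~+~
~~~~+~~
++~~+~+
k=2  ~~+~~~~
~~~++++
++~+~~~
~~~~~~~
~~~++~~
++~+~+~
k=3  +++~~~~
++~++++
+~++~++
~~+++~~
~~+++~~
~+~+~~~
k=4  ~~~~~+~
~~~~~~~
~~~~~~~
~~~~~~+
~+~~~~~
+~~~+~~
k=5  ~~~~~~~
~~~~~~~
~~~~~~~
~~~~~~~
+~~~~~~
~~~~~~~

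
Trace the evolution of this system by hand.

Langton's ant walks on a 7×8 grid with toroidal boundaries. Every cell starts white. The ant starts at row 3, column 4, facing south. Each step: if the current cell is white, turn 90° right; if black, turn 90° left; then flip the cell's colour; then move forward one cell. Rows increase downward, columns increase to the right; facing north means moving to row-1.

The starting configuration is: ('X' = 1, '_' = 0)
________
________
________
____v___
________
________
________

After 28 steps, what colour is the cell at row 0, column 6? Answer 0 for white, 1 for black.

1

gen 0: ________
________
________
____v___
________
________
________
gen 1: ________
________
________
___<X___
________
________
________
gen 2: ________
________
___^____
___XX___
________
________
________
gen 3: ________
________
___X>___
___XX___
________
________
________
gen 4: ________
________
___XX___
___Xv___
________
________
________
gen 5: ________
________
___XX___
___X_>__
________
________
________
gen 6: ________
________
___XX___
___X_X__
_____v__
________
________
gen 7: ________
________
___XX___
___X_X__
____<X__
________
________
gen 8: ________
________
___XX___
___X^X__
____XX__
________
________
gen 9: ________
________
___XX___
___XX>__
____XX__
________
________
gen 10: ________
________
___XX^__
___XX___
____XX__
________
________
gen 11: ________
________
___XXX>_
___XX___
____XX__
________
________
gen 12: ________
________
___XXXX_
___XX_v_
____XX__
________
________
gen 13: ________
________
___XXXX_
___XX<X_
____XX__
________
________
gen 14: ________
________
___XX^X_
___XXXX_
____XX__
________
________
gen 15: ________
________
___X<_X_
___XXXX_
____XX__
________
________
gen 16: ________
________
___X__X_
___XvXX_
____XX__
________
________
gen 17: ________
________
___X__X_
___X_>X_
____XX__
________
________
gen 18: ________
________
___X_^X_
___X__X_
____XX__
________
________
gen 19: ________
________
___X_X>_
___X__X_
____XX__
________
________
gen 20: ________
______^_
___X_X__
___X__X_
____XX__
________
________
gen 21: ________
______X>
___X_X__
___X__X_
____XX__
________
________
gen 22: ________
______XX
___X_X_v
___X__X_
____XX__
________
________
gen 23: ________
______XX
___X_X<X
___X__X_
____XX__
________
________
gen 24: ________
______^X
___X_XXX
___X__X_
____XX__
________
________
gen 25: ________
_____<_X
___X_XXX
___X__X_
____XX__
________
________
gen 26: _____^__
_____X_X
___X_XXX
___X__X_
____XX__
________
________
gen 27: _____X>_
_____X_X
___X_XXX
___X__X_
____XX__
________
________
gen 28: _____XX_
_____XvX
___X_XXX
___X__X_
____XX__
________
________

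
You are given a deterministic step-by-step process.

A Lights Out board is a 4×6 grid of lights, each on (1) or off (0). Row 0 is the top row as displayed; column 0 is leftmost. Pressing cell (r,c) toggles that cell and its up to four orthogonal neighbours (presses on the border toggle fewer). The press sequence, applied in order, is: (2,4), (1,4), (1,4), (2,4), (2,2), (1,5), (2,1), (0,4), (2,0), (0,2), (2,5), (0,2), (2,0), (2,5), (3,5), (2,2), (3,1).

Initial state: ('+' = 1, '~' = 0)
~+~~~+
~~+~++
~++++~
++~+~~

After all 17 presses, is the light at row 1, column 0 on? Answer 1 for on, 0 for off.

0

k=0  ~+~~~+
~~+~++
~++++~
++~+~~
k=1  ~+~~~+
~~+~~+
~++~~+
++~++~
k=2  ~+~~++
~~+++~
~++~++
++~++~
k=3  ~+~~~+
~~+~~+
~++~~+
++~++~
k=4  ~+~~~+
~~+~++
~++++~
++~+~~
k=5  ~+~~~+
~~~~++
~~~~+~
++++~~
k=6  ~+~~~~
~~~~~~
~~~~++
++++~~
k=7  ~+~~~~
~+~~~~
+++~++
+~++~~
k=8  ~+~+++
~+~~+~
+++~++
+~++~~
k=9  ~+~+++
++~~+~
~~+~++
~~++~~
k=10  ~~+~++
+++~+~
~~+~++
~~++~~
k=11  ~~+~++
+++~++
~~+~~~
~~++~+
k=12  ~+~+++
++~~++
~~+~~~
~~++~+
k=13  ~+~+++
~+~~++
+++~~~
+~++~+
k=14  ~+~+++
~+~~+~
+++~++
+~++~~
k=15  ~+~+++
~+~~+~
+++~+~
+~++++
k=16  ~+~+++
~++~+~
+~~++~
+~~+++
k=17  ~+~+++
~++~+~
++~++~
~+++++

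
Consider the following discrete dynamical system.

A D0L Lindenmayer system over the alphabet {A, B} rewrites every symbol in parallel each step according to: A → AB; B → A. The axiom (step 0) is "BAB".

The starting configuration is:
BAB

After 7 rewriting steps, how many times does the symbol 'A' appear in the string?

t=0: BAB
t=1: AABA
t=2: ABABAAB
t=3: ABAABAABABA
t=4: ABAABABAABABAABAAB
t=5: ABAABABAABAABABAABAABABAABABA
t=6: ABAABABAABAABABAABABAABAABABAABABAABAABABAABAAB
t=7: ABAABABAABAABABAABABAABAABABAABAABABAABABAABAABABAABAABABAABABAABAABABAABABA

47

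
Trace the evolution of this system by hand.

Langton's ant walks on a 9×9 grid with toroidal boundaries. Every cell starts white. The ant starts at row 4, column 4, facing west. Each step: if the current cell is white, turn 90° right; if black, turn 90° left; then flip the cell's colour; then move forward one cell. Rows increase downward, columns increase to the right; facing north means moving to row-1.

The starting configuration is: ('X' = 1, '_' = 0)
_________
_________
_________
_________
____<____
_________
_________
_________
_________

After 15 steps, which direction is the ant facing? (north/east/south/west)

gen 0: _________
_________
_________
_________
____<____
_________
_________
_________
_________
gen 1: _________
_________
_________
____^____
____X____
_________
_________
_________
_________
gen 2: _________
_________
_________
____X>___
____X____
_________
_________
_________
_________
gen 3: _________
_________
_________
____XX___
____Xv___
_________
_________
_________
_________
gen 4: _________
_________
_________
____XX___
____<X___
_________
_________
_________
_________
gen 5: _________
_________
_________
____XX___
_____X___
____v____
_________
_________
_________
gen 6: _________
_________
_________
____XX___
_____X___
___<X____
_________
_________
_________
gen 7: _________
_________
_________
____XX___
___^_X___
___XX____
_________
_________
_________
gen 8: _________
_________
_________
____XX___
___X>X___
___XX____
_________
_________
_________
gen 9: _________
_________
_________
____XX___
___XXX___
___Xv____
_________
_________
_________
gen 10: _________
_________
_________
____XX___
___XXX___
___X_>___
_________
_________
_________
gen 11: _________
_________
_________
____XX___
___XXX___
___X_X___
_____v___
_________
_________
gen 12: _________
_________
_________
____XX___
___XXX___
___X_X___
____<X___
_________
_________
gen 13: _________
_________
_________
____XX___
___XXX___
___X^X___
____XX___
_________
_________
gen 14: _________
_________
_________
____XX___
___XXX___
___XX>___
____XX___
_________
_________
gen 15: _________
_________
_________
____XX___
___XX^___
___XX____
____XX___
_________
_________

north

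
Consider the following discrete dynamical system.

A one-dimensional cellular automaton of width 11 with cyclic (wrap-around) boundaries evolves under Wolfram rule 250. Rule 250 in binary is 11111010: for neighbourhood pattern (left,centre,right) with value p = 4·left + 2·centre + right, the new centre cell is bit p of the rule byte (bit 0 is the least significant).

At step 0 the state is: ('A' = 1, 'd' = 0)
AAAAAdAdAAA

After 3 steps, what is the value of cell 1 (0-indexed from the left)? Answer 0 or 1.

1

0) AAAAAdAdAAA
1) AAAAAAdAAAA
2) AAAAAAAAAAA
3) AAAAAAAAAAA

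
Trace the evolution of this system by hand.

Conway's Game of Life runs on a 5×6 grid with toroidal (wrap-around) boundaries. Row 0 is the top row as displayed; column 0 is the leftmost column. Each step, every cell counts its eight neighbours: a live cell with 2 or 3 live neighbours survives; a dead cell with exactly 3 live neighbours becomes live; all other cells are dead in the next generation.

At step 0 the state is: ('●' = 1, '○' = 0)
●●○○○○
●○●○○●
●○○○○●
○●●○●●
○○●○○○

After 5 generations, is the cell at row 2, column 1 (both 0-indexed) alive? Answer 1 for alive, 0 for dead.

0

gen 0: ●●○○○○
●○●○○●
●○○○○●
○●●○●●
○○●○○○
gen 1: ●○●○○●
○○○○○○
○○●●○○
○●●●●●
○○●●○●
gen 2: ●●●●●●
○●●●○○
○●○○○○
●●○○○●
○○○○○○
gen 3: ●○○○●●
○○○○○●
○○○○○○
●●○○○○
○○○●○○
gen 4: ●○○○●●
●○○○●●
●○○○○○
○○○○○○
○●○○●○
gen 5: ○●○●○○
○●○○●○
●○○○○○
○○○○○○
●○○○●○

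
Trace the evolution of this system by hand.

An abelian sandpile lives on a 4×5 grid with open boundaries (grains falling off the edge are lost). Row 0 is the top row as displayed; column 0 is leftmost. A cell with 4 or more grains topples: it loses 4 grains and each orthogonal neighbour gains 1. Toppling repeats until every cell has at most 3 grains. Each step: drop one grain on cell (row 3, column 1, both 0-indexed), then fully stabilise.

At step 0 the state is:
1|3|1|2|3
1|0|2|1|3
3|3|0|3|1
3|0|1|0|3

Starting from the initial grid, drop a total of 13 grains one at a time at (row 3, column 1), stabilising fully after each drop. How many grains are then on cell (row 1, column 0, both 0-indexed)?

gen 0: 1|3|1|2|3
1|0|2|1|3
3|3|0|3|1
3|0|1|0|3
gen 1: 1|3|1|2|3
1|0|2|1|3
3|3|0|3|1
3|1|1|0|3
gen 2: 1|3|1|2|3
1|0|2|1|3
3|3|0|3|1
3|2|1|0|3
gen 3: 1|3|1|2|3
1|0|2|1|3
3|3|0|3|1
3|3|1|0|3
gen 4: 1|3|1|2|3
2|1|2|1|3
1|1|1|3|1
1|2|2|0|3
gen 5: 1|3|1|2|3
2|1|2|1|3
1|1|1|3|1
1|3|2|0|3
gen 6: 1|3|1|2|3
2|1|2|1|3
1|2|1|3|1
2|0|3|0|3
gen 7: 1|3|1|2|3
2|1|2|1|3
1|2|1|3|1
2|1|3|0|3
gen 8: 1|3|1|2|3
2|1|2|1|3
1|2|1|3|1
2|2|3|0|3
gen 9: 1|3|1|2|3
2|1|2|1|3
1|2|1|3|1
2|3|3|0|3
gen 10: 1|3|1|2|3
2|1|2|1|3
1|3|2|3|1
3|1|0|1|3
gen 11: 1|3|1|2|3
2|1|2|1|3
1|3|2|3|1
3|2|0|1|3
gen 12: 1|3|1|2|3
2|1|2|1|3
1|3|2|3|1
3|3|0|1|3
gen 13: 1|3|1|2|3
2|2|2|1|3
3|0|3|3|1
0|2|1|1|3

2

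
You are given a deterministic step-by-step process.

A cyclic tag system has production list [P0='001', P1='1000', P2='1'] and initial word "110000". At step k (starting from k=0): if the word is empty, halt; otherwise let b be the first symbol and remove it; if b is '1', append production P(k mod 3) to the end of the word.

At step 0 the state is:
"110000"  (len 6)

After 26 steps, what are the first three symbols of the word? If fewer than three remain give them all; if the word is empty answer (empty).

[0] "110000"  (len 6)
[1] "10000001"  (len 8)
[2] "00000011000"  (len 11)
[3] "0000011000"  (len 10)
[4] "000011000"  (len 9)
[5] "00011000"  (len 8)
[6] "0011000"  (len 7)
[7] "011000"  (len 6)
[8] "11000"  (len 5)
[9] "10001"  (len 5)
[10] "0001001"  (len 7)
[11] "001001"  (len 6)
[12] "01001"  (len 5)
[13] "1001"  (len 4)
[14] "0011000"  (len 7)
[15] "011000"  (len 6)
[16] "11000"  (len 5)
[17] "10001000"  (len 8)
[18] "00010001"  (len 8)
[19] "0010001"  (len 7)
[20] "010001"  (len 6)
[21] "10001"  (len 5)
[22] "0001001"  (len 7)
[23] "001001"  (len 6)
[24] "01001"  (len 5)
[25] "1001"  (len 4)
[26] "0011000"  (len 7)

001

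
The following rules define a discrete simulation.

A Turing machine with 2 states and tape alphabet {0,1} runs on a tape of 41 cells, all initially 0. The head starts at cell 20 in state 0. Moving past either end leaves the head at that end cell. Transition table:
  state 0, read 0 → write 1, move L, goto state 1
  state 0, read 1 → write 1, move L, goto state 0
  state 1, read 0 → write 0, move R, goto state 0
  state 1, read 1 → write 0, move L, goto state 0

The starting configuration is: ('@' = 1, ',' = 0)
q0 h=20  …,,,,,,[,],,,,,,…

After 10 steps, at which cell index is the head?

t=0: q0 h=20  …,,,,,,[,],,,,,,…
t=1: q1 h=19  …,,,,,,[,]@,,,,,…
t=2: q0 h=20  …,,,,,,[@],,,,,,…
t=3: q0 h=19  …,,,,,,[,]@,,,,,…
t=4: q1 h=18  …,,,,,,[,]@@,,,,…
t=5: q0 h=19  …,,,,,,[@]@,,,,,…
t=6: q0 h=18  …,,,,,,[,]@@,,,,…
t=7: q1 h=17  …,,,,,,[,]@@@,,,…
t=8: q0 h=18  …,,,,,,[@]@@,,,,…
t=9: q0 h=17  …,,,,,,[,]@@@,,,…
t=10: q1 h=16  …,,,,,,[,]@@@@,,…

16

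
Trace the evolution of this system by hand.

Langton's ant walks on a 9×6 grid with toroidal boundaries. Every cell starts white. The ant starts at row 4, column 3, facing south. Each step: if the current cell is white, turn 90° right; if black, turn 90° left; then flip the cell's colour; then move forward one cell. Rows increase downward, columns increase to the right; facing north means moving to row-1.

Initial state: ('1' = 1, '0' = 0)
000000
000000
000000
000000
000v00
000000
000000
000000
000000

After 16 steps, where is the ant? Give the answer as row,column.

4,3

k=0  000000
000000
000000
000000
000v00
000000
000000
000000
000000
k=1  000000
000000
000000
000000
00<100
000000
000000
000000
000000
k=2  000000
000000
000000
00^000
001100
000000
000000
000000
000000
k=3  000000
000000
000000
001>00
001100
000000
000000
000000
000000
k=4  000000
000000
000000
001100
001v00
000000
000000
000000
000000
k=5  000000
000000
000000
001100
0010>0
000000
000000
000000
000000
k=6  000000
000000
000000
001100
001010
0000v0
000000
000000
000000
k=7  000000
000000
000000
001100
001010
000<10
000000
000000
000000
k=8  000000
000000
000000
001100
001^10
000110
000000
000000
000000
k=9  000000
000000
000000
001100
0011>0
000110
000000
000000
000000
k=10  000000
000000
000000
0011^0
001100
000110
000000
000000
000000
k=11  000000
000000
000000
00111>
001100
000110
000000
000000
000000
k=12  000000
000000
000000
001111
00110v
000110
000000
000000
000000
k=13  000000
000000
000000
001111
0011<1
000110
000000
000000
000000
k=14  000000
000000
000000
0011^1
001111
000110
000000
000000
000000
k=15  000000
000000
000000
001<01
001111
000110
000000
000000
000000
k=16  000000
000000
000000
001001
001v11
000110
000000
000000
000000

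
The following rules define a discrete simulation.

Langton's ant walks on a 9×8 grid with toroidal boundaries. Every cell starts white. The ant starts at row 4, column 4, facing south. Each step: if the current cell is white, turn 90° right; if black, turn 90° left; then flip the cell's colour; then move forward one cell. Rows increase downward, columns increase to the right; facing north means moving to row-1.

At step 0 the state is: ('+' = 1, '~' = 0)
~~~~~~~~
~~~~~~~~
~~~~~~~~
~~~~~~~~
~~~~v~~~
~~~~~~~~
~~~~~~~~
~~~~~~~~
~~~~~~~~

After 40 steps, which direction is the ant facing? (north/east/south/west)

south

[0] ~~~~~~~~
~~~~~~~~
~~~~~~~~
~~~~~~~~
~~~~v~~~
~~~~~~~~
~~~~~~~~
~~~~~~~~
~~~~~~~~
[1] ~~~~~~~~
~~~~~~~~
~~~~~~~~
~~~~~~~~
~~~<+~~~
~~~~~~~~
~~~~~~~~
~~~~~~~~
~~~~~~~~
[2] ~~~~~~~~
~~~~~~~~
~~~~~~~~
~~~^~~~~
~~~++~~~
~~~~~~~~
~~~~~~~~
~~~~~~~~
~~~~~~~~
[3] ~~~~~~~~
~~~~~~~~
~~~~~~~~
~~~+>~~~
~~~++~~~
~~~~~~~~
~~~~~~~~
~~~~~~~~
~~~~~~~~
[4] ~~~~~~~~
~~~~~~~~
~~~~~~~~
~~~++~~~
~~~+v~~~
~~~~~~~~
~~~~~~~~
~~~~~~~~
~~~~~~~~
[5] ~~~~~~~~
~~~~~~~~
~~~~~~~~
~~~++~~~
~~~+~>~~
~~~~~~~~
~~~~~~~~
~~~~~~~~
~~~~~~~~
[6] ~~~~~~~~
~~~~~~~~
~~~~~~~~
~~~++~~~
~~~+~+~~
~~~~~v~~
~~~~~~~~
~~~~~~~~
~~~~~~~~
[7] ~~~~~~~~
~~~~~~~~
~~~~~~~~
~~~++~~~
~~~+~+~~
~~~~<+~~
~~~~~~~~
~~~~~~~~
~~~~~~~~
[8] ~~~~~~~~
~~~~~~~~
~~~~~~~~
~~~++~~~
~~~+^+~~
~~~~++~~
~~~~~~~~
~~~~~~~~
~~~~~~~~
[9] ~~~~~~~~
~~~~~~~~
~~~~~~~~
~~~++~~~
~~~++>~~
~~~~++~~
~~~~~~~~
~~~~~~~~
~~~~~~~~
[10] ~~~~~~~~
~~~~~~~~
~~~~~~~~
~~~++^~~
~~~++~~~
~~~~++~~
~~~~~~~~
~~~~~~~~
~~~~~~~~
[11] ~~~~~~~~
~~~~~~~~
~~~~~~~~
~~~+++>~
~~~++~~~
~~~~++~~
~~~~~~~~
~~~~~~~~
~~~~~~~~
[12] ~~~~~~~~
~~~~~~~~
~~~~~~~~
~~~++++~
~~~++~v~
~~~~++~~
~~~~~~~~
~~~~~~~~
~~~~~~~~
[13] ~~~~~~~~
~~~~~~~~
~~~~~~~~
~~~++++~
~~~++<+~
~~~~++~~
~~~~~~~~
~~~~~~~~
~~~~~~~~
[14] ~~~~~~~~
~~~~~~~~
~~~~~~~~
~~~++^+~
~~~++++~
~~~~++~~
~~~~~~~~
~~~~~~~~
~~~~~~~~
[15] ~~~~~~~~
~~~~~~~~
~~~~~~~~
~~~+<~+~
~~~++++~
~~~~++~~
~~~~~~~~
~~~~~~~~
~~~~~~~~
[16] ~~~~~~~~
~~~~~~~~
~~~~~~~~
~~~+~~+~
~~~+v++~
~~~~++~~
~~~~~~~~
~~~~~~~~
~~~~~~~~
[17] ~~~~~~~~
~~~~~~~~
~~~~~~~~
~~~+~~+~
~~~+~>+~
~~~~++~~
~~~~~~~~
~~~~~~~~
~~~~~~~~
[18] ~~~~~~~~
~~~~~~~~
~~~~~~~~
~~~+~^+~
~~~+~~+~
~~~~++~~
~~~~~~~~
~~~~~~~~
~~~~~~~~
[19] ~~~~~~~~
~~~~~~~~
~~~~~~~~
~~~+~+>~
~~~+~~+~
~~~~++~~
~~~~~~~~
~~~~~~~~
~~~~~~~~
[20] ~~~~~~~~
~~~~~~~~
~~~~~~^~
~~~+~+~~
~~~+~~+~
~~~~++~~
~~~~~~~~
~~~~~~~~
~~~~~~~~
[21] ~~~~~~~~
~~~~~~~~
~~~~~~+>
~~~+~+~~
~~~+~~+~
~~~~++~~
~~~~~~~~
~~~~~~~~
~~~~~~~~
[22] ~~~~~~~~
~~~~~~~~
~~~~~~++
~~~+~+~v
~~~+~~+~
~~~~++~~
~~~~~~~~
~~~~~~~~
~~~~~~~~
[23] ~~~~~~~~
~~~~~~~~
~~~~~~++
~~~+~+<+
~~~+~~+~
~~~~++~~
~~~~~~~~
~~~~~~~~
~~~~~~~~
[24] ~~~~~~~~
~~~~~~~~
~~~~~~^+
~~~+~+++
~~~+~~+~
~~~~++~~
~~~~~~~~
~~~~~~~~
~~~~~~~~
[25] ~~~~~~~~
~~~~~~~~
~~~~~<~+
~~~+~+++
~~~+~~+~
~~~~++~~
~~~~~~~~
~~~~~~~~
~~~~~~~~
[26] ~~~~~~~~
~~~~~^~~
~~~~~+~+
~~~+~+++
~~~+~~+~
~~~~++~~
~~~~~~~~
~~~~~~~~
~~~~~~~~
[27] ~~~~~~~~
~~~~~+>~
~~~~~+~+
~~~+~+++
~~~+~~+~
~~~~++~~
~~~~~~~~
~~~~~~~~
~~~~~~~~
[28] ~~~~~~~~
~~~~~++~
~~~~~+v+
~~~+~+++
~~~+~~+~
~~~~++~~
~~~~~~~~
~~~~~~~~
~~~~~~~~
[29] ~~~~~~~~
~~~~~++~
~~~~~<++
~~~+~+++
~~~+~~+~
~~~~++~~
~~~~~~~~
~~~~~~~~
~~~~~~~~
[30] ~~~~~~~~
~~~~~++~
~~~~~~++
~~~+~v++
~~~+~~+~
~~~~++~~
~~~~~~~~
~~~~~~~~
~~~~~~~~
[31] ~~~~~~~~
~~~~~++~
~~~~~~++
~~~+~~>+
~~~+~~+~
~~~~++~~
~~~~~~~~
~~~~~~~~
~~~~~~~~
[32] ~~~~~~~~
~~~~~++~
~~~~~~^+
~~~+~~~+
~~~+~~+~
~~~~++~~
~~~~~~~~
~~~~~~~~
~~~~~~~~
[33] ~~~~~~~~
~~~~~++~
~~~~~<~+
~~~+~~~+
~~~+~~+~
~~~~++~~
~~~~~~~~
~~~~~~~~
~~~~~~~~
[34] ~~~~~~~~
~~~~~^+~
~~~~~+~+
~~~+~~~+
~~~+~~+~
~~~~++~~
~~~~~~~~
~~~~~~~~
~~~~~~~~
[35] ~~~~~~~~
~~~~<~+~
~~~~~+~+
~~~+~~~+
~~~+~~+~
~~~~++~~
~~~~~~~~
~~~~~~~~
~~~~~~~~
[36] ~~~~^~~~
~~~~+~+~
~~~~~+~+
~~~+~~~+
~~~+~~+~
~~~~++~~
~~~~~~~~
~~~~~~~~
~~~~~~~~
[37] ~~~~+>~~
~~~~+~+~
~~~~~+~+
~~~+~~~+
~~~+~~+~
~~~~++~~
~~~~~~~~
~~~~~~~~
~~~~~~~~
[38] ~~~~++~~
~~~~+v+~
~~~~~+~+
~~~+~~~+
~~~+~~+~
~~~~++~~
~~~~~~~~
~~~~~~~~
~~~~~~~~
[39] ~~~~++~~
~~~~<++~
~~~~~+~+
~~~+~~~+
~~~+~~+~
~~~~++~~
~~~~~~~~
~~~~~~~~
~~~~~~~~
[40] ~~~~++~~
~~~~~++~
~~~~v+~+
~~~+~~~+
~~~+~~+~
~~~~++~~
~~~~~~~~
~~~~~~~~
~~~~~~~~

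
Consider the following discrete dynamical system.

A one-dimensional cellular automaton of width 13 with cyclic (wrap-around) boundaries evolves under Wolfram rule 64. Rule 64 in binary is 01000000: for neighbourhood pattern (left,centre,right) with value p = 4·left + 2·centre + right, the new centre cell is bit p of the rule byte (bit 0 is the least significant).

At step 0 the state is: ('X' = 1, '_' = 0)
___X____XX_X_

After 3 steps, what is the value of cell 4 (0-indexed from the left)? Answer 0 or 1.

k=0  ___X____XX_X_
k=1  _________X___
k=2  _____________
k=3  _____________

0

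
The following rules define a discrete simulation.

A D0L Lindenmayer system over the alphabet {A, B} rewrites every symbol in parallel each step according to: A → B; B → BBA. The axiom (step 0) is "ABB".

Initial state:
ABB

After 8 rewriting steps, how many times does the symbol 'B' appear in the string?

2378

0) ABB
1) BBBABBA
2) BBABBABBABBBABBAB
3) BBABBABBBABBABBBABBABBBABBABBABBBABBABBBA
4) BBABBABBBABBABBBABBABBABBBABBABBBABBABBABBBABBABBBABBABBABBBABBABBBABBABBBABBABBABBBABBABBBABBABBAB
5) BBABBABBBABBABBBABBABBABBBABBABBBABBABBABBBABBABBBABBABBBA…BBABBABBBABBABBBABBABBABBBABBABBBABBABBABBBABBABBBABBABBBA  (len 239)
6) BBABBABBBABBABBBABBABBABBBABBABBBABBABBABBBABBABBBABBABBBA…BBABBABBBABBABBBABBABBABBBABBABBBABBABBABBBABBABBBABBABBAB  (len 577)
7) BBABBABBBABBABBBABBABBABBBABBABBBABBABBABBBABBABBBABBABBBA…BBABBABBBABBABBBABBABBABBBABBABBBABBABBABBBABBABBBABBABBBA  (len 1393)
8) BBABBABBBABBABBBABBABBABBBABBABBBABBABBABBBABBABBBABBABBBA…BBABBABBBABBABBBABBABBABBBABBABBBABBABBABBBABBABBBABBABBAB  (len 3363)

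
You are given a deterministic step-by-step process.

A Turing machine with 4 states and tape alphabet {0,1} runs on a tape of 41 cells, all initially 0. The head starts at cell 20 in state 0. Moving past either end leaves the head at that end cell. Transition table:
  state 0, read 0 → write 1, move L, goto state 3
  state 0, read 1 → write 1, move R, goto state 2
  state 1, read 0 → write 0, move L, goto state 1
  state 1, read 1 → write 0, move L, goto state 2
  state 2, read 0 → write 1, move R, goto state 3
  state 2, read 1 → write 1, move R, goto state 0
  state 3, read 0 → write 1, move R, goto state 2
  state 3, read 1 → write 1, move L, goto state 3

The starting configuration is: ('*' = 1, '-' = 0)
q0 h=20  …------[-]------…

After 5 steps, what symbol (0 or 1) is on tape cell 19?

t=0: q0 h=20  …------[-]------…
t=1: q3 h=19  …------[-]*-----…
t=2: q2 h=20  …-----*[*]------…
t=3: q0 h=21  …----**[-]------…
t=4: q3 h=20  …-----*[*]*-----…
t=5: q3 h=19  …------[*]**----…

1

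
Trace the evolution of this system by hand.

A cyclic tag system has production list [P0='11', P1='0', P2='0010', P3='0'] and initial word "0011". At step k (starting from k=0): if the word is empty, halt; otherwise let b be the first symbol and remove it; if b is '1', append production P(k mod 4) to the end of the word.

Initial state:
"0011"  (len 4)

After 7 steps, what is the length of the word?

[0] "0011"  (len 4)
[1] "011"  (len 3)
[2] "11"  (len 2)
[3] "10010"  (len 5)
[4] "00100"  (len 5)
[5] "0100"  (len 4)
[6] "100"  (len 3)
[7] "000010"  (len 6)

6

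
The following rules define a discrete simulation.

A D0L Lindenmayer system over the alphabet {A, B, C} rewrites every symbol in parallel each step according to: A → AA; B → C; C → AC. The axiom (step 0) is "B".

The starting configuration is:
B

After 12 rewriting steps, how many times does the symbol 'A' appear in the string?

k=0  B
k=1  C
k=2  AC
k=3  AAAC
k=4  AAAAAAAC
k=5  AAAAAAAAAAAAAAAC
k=6  AAAAAAAAAAAAAAAAAAAAAAAAAAAAAAAC
k=7  AAAAAAAAAAAAAAAAAAAAAAAAAAAAAAAAAAAAAAAAAAAAAAAAAAAAAAAAAAAAAAAC
k=8  AAAAAAAAAAAAAAAAAAAAAAAAAAAAAAAAAAAAAAAAAAAAAAAAAAAAAAAAAA…AAAAAAAAAAAAAAAAAAAAAAAAAAAAAAAAAAAAAAAAAAAAAAAAAAAAAAAAAC  (len 128)
k=9  AAAAAAAAAAAAAAAAAAAAAAAAAAAAAAAAAAAAAAAAAAAAAAAAAAAAAAAAAA…AAAAAAAAAAAAAAAAAAAAAAAAAAAAAAAAAAAAAAAAAAAAAAAAAAAAAAAAAC  (len 256)
k=10  AAAAAAAAAAAAAAAAAAAAAAAAAAAAAAAAAAAAAAAAAAAAAAAAAAAAAAAAAA…AAAAAAAAAAAAAAAAAAAAAAAAAAAAAAAAAAAAAAAAAAAAAAAAAAAAAAAAAC  (len 512)
k=11  AAAAAAAAAAAAAAAAAAAAAAAAAAAAAAAAAAAAAAAAAAAAAAAAAAAAAAAAAA…AAAAAAAAAAAAAAAAAAAAAAAAAAAAAAAAAAAAAAAAAAAAAAAAAAAAAAAAAC  (len 1024)
k=12  AAAAAAAAAAAAAAAAAAAAAAAAAAAAAAAAAAAAAAAAAAAAAAAAAAAAAAAAAA…AAAAAAAAAAAAAAAAAAAAAAAAAAAAAAAAAAAAAAAAAAAAAAAAAAAAAAAAAC  (len 2048)

2047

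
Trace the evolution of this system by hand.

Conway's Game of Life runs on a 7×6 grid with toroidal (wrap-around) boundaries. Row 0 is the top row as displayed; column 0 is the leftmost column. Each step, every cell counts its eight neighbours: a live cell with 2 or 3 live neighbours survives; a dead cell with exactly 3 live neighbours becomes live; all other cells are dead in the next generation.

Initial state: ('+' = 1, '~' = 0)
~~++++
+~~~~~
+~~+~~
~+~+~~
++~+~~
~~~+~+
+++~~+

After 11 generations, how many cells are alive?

gen 0: ~~++++
+~~~~~
+~~+~~
~+~+~~
++~+~~
~~~+~+
+++~~+
gen 1: ~~+++~
+++~~~
+++~~~
~+~++~
++~+~~
~~~+~+
~+~~~~
gen 2: +~~+~~
+~~~~+
~~~~~+
~~~+++
++~+~+
~+~~+~
~~~~~~
gen 3: +~~~~+
+~~~++
~~~~~~
~~++~~
~+~+~~
~++~++
~~~~~~
gen 4: +~~~+~
+~~~+~
~~~+++
~~++~~
++~~~~
+++++~
~+~~+~
gen 5: ++~++~
+~~~~~
~~+~~+
++++~+
+~~~++
~~~++~
~~~~+~
gen 6: ++~++~
+~+++~
~~++++
~~++~~
~~~~~~
~~~+~~
~~+~~~
gen 7: +~~~+~
+~~~~~
~~~~~+
~~+~~~
~~++~~
~~~~~~
~++~+~
gen 8: +~~+~~
+~~~~~
~~~~~~
~~++~~
~~++~~
~+~~~~
~+~+~+
gen 9: +++~++
~~~~~~
~~~~~~
~~++~~
~+~+~~
++~++~
~+~~+~
gen 10: ++++++
++~~~+
~~~~~~
~~++~~
++~~~~
++~+++
~~~~~~
gen 11: ~~+++~
~~~+~~
+++~~~
~++~~~
~~~~~~
~++~++
~~~~~~

13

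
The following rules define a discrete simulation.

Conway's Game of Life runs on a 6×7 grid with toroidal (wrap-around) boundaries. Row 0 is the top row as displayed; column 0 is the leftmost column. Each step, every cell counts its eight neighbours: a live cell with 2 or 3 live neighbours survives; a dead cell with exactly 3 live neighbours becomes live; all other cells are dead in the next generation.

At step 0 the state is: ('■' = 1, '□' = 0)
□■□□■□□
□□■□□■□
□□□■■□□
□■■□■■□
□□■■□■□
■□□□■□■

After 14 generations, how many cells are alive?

4

k=0  □■□□■□□
□□■□□■□
□□□■■□□
□■■□■■□
□□■■□■□
■□□□■□■
k=1  ■■□■■□■
□□■□□■□
□■□□□□□
□■□□□■□
■□■□□□□
■■■□■□■
k=2  □□□□■□□
□□■■■■■
□■■□□□□
■■■□□□□
□□■■□■□
□□□□■□□
k=3  □□□□□□□
□■■□■■□
□□□□■■■
■□□□□□□
□□■■■□□
□□□□■■□
k=4  □□□■□□□
□□□■■□■
■■□■■□■
□□□□□□■
□□□■■■□
□□□□■■□
k=5  □□□■□□□
□□□□□□■
□□■■■□■
□□■□□□■
□□□■□□■
□□□□□■□
k=6  □□□□□□□
□□■□■■□
■□■■□□■
■□■□■□■
□□□□□■■
□□□□■□□
k=7  □□□■■■□
□■■□■■■
■□■□□□□
□□■□■□□
■□□■■□■
□□□□□■□
k=8  □□■■□□□
■■■□□□■
■□■□■□■
■□■□■■■
□□□■■□■
□□□□□□□
k=9  ■□■■□□□
□□□□□■■
□□■□■□□
□□■□□□□
■□□■■□■
□□■□■□□
k=10  □■■■■■■
□■■□■■■
□□□■□■□
□■■□■■□
□■■□■■□
■□■□■■■
k=11  □□□□□□□
□■□□□□□
■□□□□□□
□■□□□□■
□□□□□□□
□□□□□□□
k=12  □□□□□□□
□□□□□□□
■■□□□□□
■□□□□□□
□□□□□□□
□□□□□□□
k=13  □□□□□□□
□□□□□□□
■■□□□□□
■■□□□□□
□□□□□□□
□□□□□□□
k=14  □□□□□□□
□□□□□□□
■■□□□□□
■■□□□□□
□□□□□□□
□□□□□□□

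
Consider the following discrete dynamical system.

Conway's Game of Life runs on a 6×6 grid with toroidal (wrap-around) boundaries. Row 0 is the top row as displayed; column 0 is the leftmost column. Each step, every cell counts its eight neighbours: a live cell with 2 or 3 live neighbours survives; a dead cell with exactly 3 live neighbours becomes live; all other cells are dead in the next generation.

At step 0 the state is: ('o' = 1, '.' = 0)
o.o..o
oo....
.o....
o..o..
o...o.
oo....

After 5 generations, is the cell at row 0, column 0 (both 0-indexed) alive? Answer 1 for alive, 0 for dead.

0

gen 0: o.o..o
oo....
.o....
o..o..
o...o.
oo....
gen 1: ..o..o
..o..o
.oo...
oo...o
o.....
......
gen 2: ......
o.oo..
..o..o
..o..o
oo...o
......
gen 3: ......
.ooo..
o.o.oo
..o.oo
oo...o
o.....
gen 4: .oo...
oooooo
o.....
..o...
.o..o.
oo...o
gen 5: ......
...ooo
o...o.
.o....
.oo..o
.....o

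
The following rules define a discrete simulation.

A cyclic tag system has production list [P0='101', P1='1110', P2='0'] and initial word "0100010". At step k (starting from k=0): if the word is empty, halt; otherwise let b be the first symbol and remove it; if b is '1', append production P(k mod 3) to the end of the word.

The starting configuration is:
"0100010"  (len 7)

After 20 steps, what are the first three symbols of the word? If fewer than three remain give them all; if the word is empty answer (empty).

k=0  "0100010"  (len 7)
k=1  "100010"  (len 6)
k=2  "000101110"  (len 9)
k=3  "00101110"  (len 8)
k=4  "0101110"  (len 7)
k=5  "101110"  (len 6)
k=6  "011100"  (len 6)
k=7  "11100"  (len 5)
k=8  "11001110"  (len 8)
k=9  "10011100"  (len 8)
k=10  "0011100101"  (len 10)
k=11  "011100101"  (len 9)
k=12  "11100101"  (len 8)
k=13  "1100101101"  (len 10)
k=14  "1001011011110"  (len 13)
k=15  "0010110111100"  (len 13)
k=16  "010110111100"  (len 12)
k=17  "10110111100"  (len 11)
k=18  "01101111000"  (len 11)
k=19  "1101111000"  (len 10)
k=20  "1011110001110"  (len 13)

101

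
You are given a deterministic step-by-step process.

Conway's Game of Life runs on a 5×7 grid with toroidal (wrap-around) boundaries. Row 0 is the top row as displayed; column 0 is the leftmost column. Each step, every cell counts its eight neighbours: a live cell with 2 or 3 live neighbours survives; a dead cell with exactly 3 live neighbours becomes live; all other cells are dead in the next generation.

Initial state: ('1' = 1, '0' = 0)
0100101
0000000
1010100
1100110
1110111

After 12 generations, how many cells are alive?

t=0: 0100101
0000000
1010100
1100110
1110111
t=1: 0111101
1101010
1001111
0000000
0010000
t=2: 0000111
0000000
1111010
0001111
0110000
t=3: 0000010
1111000
1111010
0000011
1010000
t=4: 1001001
1001000
0001010
0001110
0000010
t=5: 1000101
1011000
0011011
0001011
0001010
t=6: 1110111
1010000
1100010
0001000
1001000
t=7: 0010110
0011100
1110001
1110101
1001010
t=8: 0110011
1000101
0000101
0000100
1000000
t=9: 0100010
0101100
1001101
0000010
1100011
t=10: 0100010
0101001
1011001
0100000
1100110
t=11: 0100010
0101111
0001001
0001110
1110111
t=12: 0000000
0001001
1000001
0100000
1110000

8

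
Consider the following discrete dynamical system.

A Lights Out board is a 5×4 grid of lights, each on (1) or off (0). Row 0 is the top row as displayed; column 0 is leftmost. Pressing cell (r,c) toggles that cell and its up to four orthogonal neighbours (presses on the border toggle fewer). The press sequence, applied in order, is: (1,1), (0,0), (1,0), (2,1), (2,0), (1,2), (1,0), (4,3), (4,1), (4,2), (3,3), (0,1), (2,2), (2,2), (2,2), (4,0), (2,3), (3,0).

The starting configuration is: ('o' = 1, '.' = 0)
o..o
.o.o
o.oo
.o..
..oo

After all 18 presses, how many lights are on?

step 0: o..o
.o.o
o.oo
.o..
..oo
step 1: oo.o
o.oo
oooo
.o..
..oo
step 2: ...o
..oo
oooo
.o..
..oo
step 3: o..o
oooo
.ooo
.o..
..oo
step 4: o..o
o.oo
o..o
....
..oo
step 5: o..o
..oo
.o.o
o...
..oo
step 6: o.oo
.o..
.ooo
o...
..oo
step 7: ..oo
o...
oooo
o...
..oo
step 8: ..oo
o...
oooo
o..o
....
step 9: ..oo
o...
oooo
oo.o
ooo.
step 10: ..oo
o...
oooo
oooo
o..o
step 11: ..oo
o...
ooo.
oo..
o...
step 12: oo.o
oo..
ooo.
oo..
o...
step 13: oo.o
ooo.
o..o
ooo.
o...
step 14: oo.o
oo..
ooo.
oo..
o...
step 15: oo.o
ooo.
o..o
ooo.
o...
step 16: oo.o
ooo.
o..o
.oo.
.o..
step 17: oo.o
oooo
o.o.
.ooo
.o..
step 18: oo.o
oooo
..o.
o.oo
oo..

13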